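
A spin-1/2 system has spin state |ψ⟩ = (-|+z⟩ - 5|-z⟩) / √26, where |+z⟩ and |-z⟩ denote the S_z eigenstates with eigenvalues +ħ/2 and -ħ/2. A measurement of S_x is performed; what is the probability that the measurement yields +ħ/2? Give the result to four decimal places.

0.6923

|+x⟩ = (|+z⟩ + |-z⟩)/√2, so ⟨+x|ψ⟩ = (-6) / (√2·√26).
P = |-6|² / 52 = 36/52.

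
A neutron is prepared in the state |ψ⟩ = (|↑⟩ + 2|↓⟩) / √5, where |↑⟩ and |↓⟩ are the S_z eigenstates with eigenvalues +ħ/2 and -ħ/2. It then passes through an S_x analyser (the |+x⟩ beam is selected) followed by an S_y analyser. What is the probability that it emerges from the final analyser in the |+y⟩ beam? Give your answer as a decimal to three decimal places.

First analyser (S_x): P(|+x⟩) = |⟨+x|ψ⟩|² = 9/10.
After stage 1 the state is |+x⟩; P(|+y⟩) = |⟨+y|+x⟩|² = 1/2.
Joint probability = 9/10 × 1/2 = 0.450.

0.450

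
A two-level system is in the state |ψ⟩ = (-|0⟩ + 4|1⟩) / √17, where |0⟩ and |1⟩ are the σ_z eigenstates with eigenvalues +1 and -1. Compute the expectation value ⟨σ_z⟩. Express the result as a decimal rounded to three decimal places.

⟨σ_z⟩ = |a|² - |b|² divided by |a|²+|b|², with a, b the |0⟩, |1⟩ amplitudes.
= (1 - 16)/17 = -15/17.

-0.882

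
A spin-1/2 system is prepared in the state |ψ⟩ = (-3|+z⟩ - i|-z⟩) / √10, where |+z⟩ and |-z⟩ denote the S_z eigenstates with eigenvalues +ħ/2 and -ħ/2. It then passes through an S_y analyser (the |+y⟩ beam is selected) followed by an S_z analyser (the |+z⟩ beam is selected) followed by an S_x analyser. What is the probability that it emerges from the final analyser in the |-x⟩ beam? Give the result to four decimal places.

First analyser (S_y): P(|+y⟩) = |⟨+y|ψ⟩|² = 16/20.
After stage 1 the state is |+y⟩; P(|+z⟩) = |⟨+z|+y⟩|² = 1/2.
After stage 2 the state is |+z⟩; P(|-x⟩) = |⟨-x|+z⟩|² = 1/2.
Joint probability = 16/20 × 1/2 × 1/2 = 0.2000.

0.2000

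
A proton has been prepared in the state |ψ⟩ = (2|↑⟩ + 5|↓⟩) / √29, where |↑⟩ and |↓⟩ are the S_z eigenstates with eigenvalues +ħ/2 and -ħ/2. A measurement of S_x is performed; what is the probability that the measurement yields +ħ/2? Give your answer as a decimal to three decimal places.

|+x⟩ = (|↑⟩ + |↓⟩)/√2, so ⟨+x|ψ⟩ = (7) / (√2·√29).
P = |7|² / 58 = 49/58.

0.845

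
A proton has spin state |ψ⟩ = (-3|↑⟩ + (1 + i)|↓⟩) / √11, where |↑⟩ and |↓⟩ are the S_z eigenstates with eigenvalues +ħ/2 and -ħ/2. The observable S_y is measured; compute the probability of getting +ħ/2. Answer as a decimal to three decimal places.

0.227

|+y⟩ = (|↑⟩ + i|↓⟩)/√2, so ⟨+y|ψ⟩ = (-2 - i) / (√2·√11).
P = |-2 - i|² / 22 = 5/22.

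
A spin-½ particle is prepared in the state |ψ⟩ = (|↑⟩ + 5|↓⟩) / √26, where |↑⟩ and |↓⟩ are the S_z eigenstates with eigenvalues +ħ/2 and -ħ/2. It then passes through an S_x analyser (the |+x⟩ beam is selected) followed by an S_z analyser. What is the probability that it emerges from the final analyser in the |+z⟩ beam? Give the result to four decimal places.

0.3462

First analyser (S_x): P(|+x⟩) = |⟨+x|ψ⟩|² = 36/52.
After stage 1 the state is |+x⟩; P(|+z⟩) = |⟨+z|+x⟩|² = 1/2.
Joint probability = 36/52 × 1/2 = 0.3462.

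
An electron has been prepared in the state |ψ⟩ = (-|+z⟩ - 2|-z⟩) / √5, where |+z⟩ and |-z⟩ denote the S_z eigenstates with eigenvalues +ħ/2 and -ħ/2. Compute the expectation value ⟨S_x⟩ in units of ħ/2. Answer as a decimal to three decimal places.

0.800

⟨σ_x⟩ = 2 Re(a* b)/(|a|²+|b|²) with a = -1, b = -2.
a* b = 2, so ⟨σ_x⟩ = 4/5.
⟨S_x⟩ = (ħ/2)·⟨σ_x⟩.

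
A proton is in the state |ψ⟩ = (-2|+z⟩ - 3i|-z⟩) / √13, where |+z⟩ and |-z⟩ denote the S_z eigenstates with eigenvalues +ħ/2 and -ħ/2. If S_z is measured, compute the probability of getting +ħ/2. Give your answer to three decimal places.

The +ħ/2 outcome corresponds to |+z⟩. Its amplitude in |ψ⟩ is -2/√13.
P = |-2|² / 13 = 4/13.

0.308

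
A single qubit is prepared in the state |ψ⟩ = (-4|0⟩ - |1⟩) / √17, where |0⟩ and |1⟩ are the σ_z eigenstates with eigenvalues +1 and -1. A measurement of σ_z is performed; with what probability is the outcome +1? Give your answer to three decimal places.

The +1 outcome corresponds to |0⟩. Its amplitude in |ψ⟩ is -4/√17.
P = |-4|² / 17 = 16/17.

0.941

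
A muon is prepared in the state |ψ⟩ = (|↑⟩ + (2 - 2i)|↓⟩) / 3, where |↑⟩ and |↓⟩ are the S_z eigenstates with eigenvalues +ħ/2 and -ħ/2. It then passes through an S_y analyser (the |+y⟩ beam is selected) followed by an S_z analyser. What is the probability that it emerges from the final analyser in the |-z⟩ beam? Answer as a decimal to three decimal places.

First analyser (S_y): P(|+y⟩) = |⟨+y|ψ⟩|² = 5/18.
After stage 1 the state is |+y⟩; P(|-z⟩) = |⟨-z|+y⟩|² = 1/2.
Joint probability = 5/18 × 1/2 = 0.139.

0.139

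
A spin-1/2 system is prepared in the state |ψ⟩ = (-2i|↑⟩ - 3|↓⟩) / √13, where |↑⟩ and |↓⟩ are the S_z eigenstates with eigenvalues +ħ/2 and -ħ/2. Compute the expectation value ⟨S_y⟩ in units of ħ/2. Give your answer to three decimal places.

⟨σ_y⟩ = 2 Im(a* b)/(|a|²+|b|²) with a = -2i, b = -3.
a* b = -6i, so ⟨σ_y⟩ = -12/13.
⟨S_y⟩ = (ħ/2)·⟨σ_y⟩.

-0.923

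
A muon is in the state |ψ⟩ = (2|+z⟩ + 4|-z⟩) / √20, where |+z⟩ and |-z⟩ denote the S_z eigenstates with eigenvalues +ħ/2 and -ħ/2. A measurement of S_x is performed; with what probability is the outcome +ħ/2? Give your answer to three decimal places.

|+x⟩ = (|+z⟩ + |-z⟩)/√2, so ⟨+x|ψ⟩ = (6) / (√2·√20).
P = |6|² / 40 = 36/40.

0.900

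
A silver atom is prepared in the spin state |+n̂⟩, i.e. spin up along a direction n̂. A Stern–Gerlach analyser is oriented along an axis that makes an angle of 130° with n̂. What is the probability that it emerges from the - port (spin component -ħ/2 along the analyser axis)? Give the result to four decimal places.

0.8214

For spin-½, the probability of finding spin-up along an axis at angle θ to the initial spin direction is cos²(θ/2); spin-down is sin²(θ/2).
θ = 130°, so P = sin²(65°) ≈ 0.8214.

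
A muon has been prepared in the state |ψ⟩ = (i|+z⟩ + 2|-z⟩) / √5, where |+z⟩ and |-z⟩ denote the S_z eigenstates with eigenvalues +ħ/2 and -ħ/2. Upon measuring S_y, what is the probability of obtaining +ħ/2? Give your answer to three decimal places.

0.100

|+y⟩ = (|+z⟩ + i|-z⟩)/√2, so ⟨+y|ψ⟩ = (-i) / (√2·√5).
P = |-i|² / 10 = 1/10.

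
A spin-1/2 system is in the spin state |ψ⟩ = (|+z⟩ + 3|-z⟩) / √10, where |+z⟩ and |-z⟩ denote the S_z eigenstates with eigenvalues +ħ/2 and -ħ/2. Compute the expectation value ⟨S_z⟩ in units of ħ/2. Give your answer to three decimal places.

-0.800

⟨σ_z⟩ = |a|² - |b|² divided by |a|²+|b|², with a, b the |+z⟩, |-z⟩ amplitudes.
= (1 - 9)/10 = -8/10.
⟨S_z⟩ = (ħ/2)·⟨σ_z⟩.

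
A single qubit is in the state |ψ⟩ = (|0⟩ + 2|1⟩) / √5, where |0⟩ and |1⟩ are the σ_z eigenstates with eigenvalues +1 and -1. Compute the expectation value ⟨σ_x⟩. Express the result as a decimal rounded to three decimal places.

0.800

⟨σ_x⟩ = 2 Re(a* b)/(|a|²+|b|²) with a = 1, b = 2.
a* b = 2, so ⟨σ_x⟩ = 4/5.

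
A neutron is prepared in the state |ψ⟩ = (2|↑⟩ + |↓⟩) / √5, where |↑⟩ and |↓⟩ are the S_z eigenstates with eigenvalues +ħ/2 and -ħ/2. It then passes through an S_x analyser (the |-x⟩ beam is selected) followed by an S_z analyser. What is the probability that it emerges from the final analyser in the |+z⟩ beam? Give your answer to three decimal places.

First analyser (S_x): P(|-x⟩) = |⟨-x|ψ⟩|² = 1/10.
After stage 1 the state is |-x⟩; P(|+z⟩) = |⟨+z|-x⟩|² = 1/2.
Joint probability = 1/10 × 1/2 = 0.050.

0.050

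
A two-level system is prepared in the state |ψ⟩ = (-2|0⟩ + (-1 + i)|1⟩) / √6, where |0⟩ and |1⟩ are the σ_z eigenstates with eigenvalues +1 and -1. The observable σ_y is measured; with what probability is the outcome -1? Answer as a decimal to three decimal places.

0.833

|-y⟩ = (|0⟩ - i|1⟩)/√2, so ⟨-y|ψ⟩ = (-3 - i) / (√2·√6).
P = |-3 - i|² / 12 = 10/12.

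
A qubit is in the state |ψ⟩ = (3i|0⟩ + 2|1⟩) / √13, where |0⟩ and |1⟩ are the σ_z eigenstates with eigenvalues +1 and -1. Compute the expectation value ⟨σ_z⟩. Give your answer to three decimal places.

0.385

⟨σ_z⟩ = |a|² - |b|² divided by |a|²+|b|², with a, b the |0⟩, |1⟩ amplitudes.
= (9 - 4)/13 = 5/13.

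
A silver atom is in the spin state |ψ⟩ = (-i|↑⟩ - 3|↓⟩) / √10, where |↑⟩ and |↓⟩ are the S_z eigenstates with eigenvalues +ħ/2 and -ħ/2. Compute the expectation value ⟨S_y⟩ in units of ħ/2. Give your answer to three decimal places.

⟨σ_y⟩ = 2 Im(a* b)/(|a|²+|b|²) with a = -i, b = -3.
a* b = -3i, so ⟨σ_y⟩ = -6/10.
⟨S_y⟩ = (ħ/2)·⟨σ_y⟩.

-0.600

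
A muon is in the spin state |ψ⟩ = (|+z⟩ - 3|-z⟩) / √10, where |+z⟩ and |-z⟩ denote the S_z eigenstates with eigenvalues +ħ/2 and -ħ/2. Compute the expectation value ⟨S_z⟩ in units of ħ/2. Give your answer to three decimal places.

-0.800

⟨σ_z⟩ = |a|² - |b|² divided by |a|²+|b|², with a, b the |+z⟩, |-z⟩ amplitudes.
= (1 - 9)/10 = -8/10.
⟨S_z⟩ = (ħ/2)·⟨σ_z⟩.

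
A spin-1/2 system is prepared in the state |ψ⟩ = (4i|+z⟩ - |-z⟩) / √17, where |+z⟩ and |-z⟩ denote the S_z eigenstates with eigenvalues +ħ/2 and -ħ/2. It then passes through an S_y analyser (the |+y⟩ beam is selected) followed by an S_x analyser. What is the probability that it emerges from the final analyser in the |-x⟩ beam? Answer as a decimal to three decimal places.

0.368

First analyser (S_y): P(|+y⟩) = |⟨+y|ψ⟩|² = 25/34.
After stage 1 the state is |+y⟩; P(|-x⟩) = |⟨-x|+y⟩|² = 1/2.
Joint probability = 25/34 × 1/2 = 0.368.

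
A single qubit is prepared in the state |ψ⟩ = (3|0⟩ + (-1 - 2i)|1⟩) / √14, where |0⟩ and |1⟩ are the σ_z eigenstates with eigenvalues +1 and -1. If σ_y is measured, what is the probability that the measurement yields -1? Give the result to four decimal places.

|-y⟩ = (|0⟩ - i|1⟩)/√2, so ⟨-y|ψ⟩ = (5 - i) / (√2·√14).
P = |5 - i|² / 28 = 26/28.

0.9286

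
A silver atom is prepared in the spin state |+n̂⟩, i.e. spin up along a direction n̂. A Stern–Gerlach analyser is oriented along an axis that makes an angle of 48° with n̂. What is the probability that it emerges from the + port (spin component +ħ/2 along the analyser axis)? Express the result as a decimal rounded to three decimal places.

0.835

For spin-½, the probability of finding spin-up along an axis at angle θ to the initial spin direction is cos²(θ/2); spin-down is sin²(θ/2).
θ = 48°, so P = cos²(24°) ≈ 0.835.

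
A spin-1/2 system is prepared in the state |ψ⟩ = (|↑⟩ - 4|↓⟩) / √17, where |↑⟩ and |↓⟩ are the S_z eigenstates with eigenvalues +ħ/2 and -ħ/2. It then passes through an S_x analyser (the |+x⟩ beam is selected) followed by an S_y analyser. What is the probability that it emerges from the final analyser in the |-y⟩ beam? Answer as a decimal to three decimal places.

0.132

First analyser (S_x): P(|+x⟩) = |⟨+x|ψ⟩|² = 9/34.
After stage 1 the state is |+x⟩; P(|-y⟩) = |⟨-y|+x⟩|² = 1/2.
Joint probability = 9/34 × 1/2 = 0.132.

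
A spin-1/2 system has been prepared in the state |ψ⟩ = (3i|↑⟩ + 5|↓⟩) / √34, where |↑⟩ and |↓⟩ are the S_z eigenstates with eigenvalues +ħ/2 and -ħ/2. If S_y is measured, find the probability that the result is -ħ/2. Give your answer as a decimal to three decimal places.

|-y⟩ = (|↑⟩ - i|↓⟩)/√2, so ⟨-y|ψ⟩ = (8i) / (√2·√34).
P = |8i|² / 68 = 64/68.

0.941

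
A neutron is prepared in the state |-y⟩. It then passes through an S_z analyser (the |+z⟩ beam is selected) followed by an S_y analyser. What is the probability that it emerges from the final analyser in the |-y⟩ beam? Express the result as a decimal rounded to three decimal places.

0.250

First analyser (S_z): from |-y⟩, P(|+z⟩) = 1/2.
After stage 1 the state is |+z⟩; P(|-y⟩) = |⟨-y|+z⟩|² = 1/2.
Joint probability = 1/2 × 1/2 = 0.250.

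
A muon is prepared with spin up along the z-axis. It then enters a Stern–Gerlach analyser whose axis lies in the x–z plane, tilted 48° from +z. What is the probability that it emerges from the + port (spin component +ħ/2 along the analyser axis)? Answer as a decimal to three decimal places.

For spin-½, the probability of finding spin-up along an axis at angle θ to the initial spin direction is cos²(θ/2); spin-down is sin²(θ/2).
θ = 48°, so P = cos²(24°) ≈ 0.835.

0.835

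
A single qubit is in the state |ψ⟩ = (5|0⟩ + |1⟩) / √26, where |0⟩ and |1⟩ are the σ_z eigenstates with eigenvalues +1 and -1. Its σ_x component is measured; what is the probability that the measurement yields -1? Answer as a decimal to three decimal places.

0.308

|-x⟩ = (|0⟩ - |1⟩)/√2, so ⟨-x|ψ⟩ = (4) / (√2·√26).
P = |4|² / 52 = 16/52.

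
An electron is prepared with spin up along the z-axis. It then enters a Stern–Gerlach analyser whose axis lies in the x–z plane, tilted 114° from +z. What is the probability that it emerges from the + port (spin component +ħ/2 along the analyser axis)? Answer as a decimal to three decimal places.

For spin-½, the probability of finding spin-up along an axis at angle θ to the initial spin direction is cos²(θ/2); spin-down is sin²(θ/2).
θ = 114°, so P = cos²(57°) ≈ 0.297.

0.297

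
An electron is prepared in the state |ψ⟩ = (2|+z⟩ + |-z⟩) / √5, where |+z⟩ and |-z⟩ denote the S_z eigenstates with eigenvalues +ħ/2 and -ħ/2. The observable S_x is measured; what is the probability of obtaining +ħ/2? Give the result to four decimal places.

|+x⟩ = (|+z⟩ + |-z⟩)/√2, so ⟨+x|ψ⟩ = (3) / (√2·√5).
P = |3|² / 10 = 9/10.

0.9000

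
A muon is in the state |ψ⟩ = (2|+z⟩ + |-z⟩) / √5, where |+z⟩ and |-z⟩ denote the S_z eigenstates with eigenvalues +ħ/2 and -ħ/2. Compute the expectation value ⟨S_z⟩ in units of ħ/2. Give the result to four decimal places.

0.6000

⟨σ_z⟩ = |a|² - |b|² divided by |a|²+|b|², with a, b the |+z⟩, |-z⟩ amplitudes.
= (4 - 1)/5 = 3/5.
⟨S_z⟩ = (ħ/2)·⟨σ_z⟩.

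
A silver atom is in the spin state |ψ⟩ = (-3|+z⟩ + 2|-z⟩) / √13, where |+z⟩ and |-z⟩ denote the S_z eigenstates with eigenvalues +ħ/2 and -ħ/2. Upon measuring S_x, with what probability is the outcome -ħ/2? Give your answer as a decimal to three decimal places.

0.962

|-x⟩ = (|+z⟩ - |-z⟩)/√2, so ⟨-x|ψ⟩ = (-5) / (√2·√13).
P = |-5|² / 26 = 25/26.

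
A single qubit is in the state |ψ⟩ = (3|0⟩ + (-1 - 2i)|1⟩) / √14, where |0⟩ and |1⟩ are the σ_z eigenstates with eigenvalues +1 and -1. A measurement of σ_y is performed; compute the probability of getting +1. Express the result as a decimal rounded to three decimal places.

|+y⟩ = (|0⟩ + i|1⟩)/√2, so ⟨+y|ψ⟩ = (1 + i) / (√2·√14).
P = |1 + i|² / 28 = 2/28.

0.071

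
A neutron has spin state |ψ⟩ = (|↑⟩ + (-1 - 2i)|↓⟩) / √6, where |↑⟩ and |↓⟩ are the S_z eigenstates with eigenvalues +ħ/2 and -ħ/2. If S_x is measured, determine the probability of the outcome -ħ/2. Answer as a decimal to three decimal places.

0.667

|-x⟩ = (|↑⟩ - |↓⟩)/√2, so ⟨-x|ψ⟩ = (2 + 2i) / (√2·√6).
P = |2 + 2i|² / 12 = 8/12.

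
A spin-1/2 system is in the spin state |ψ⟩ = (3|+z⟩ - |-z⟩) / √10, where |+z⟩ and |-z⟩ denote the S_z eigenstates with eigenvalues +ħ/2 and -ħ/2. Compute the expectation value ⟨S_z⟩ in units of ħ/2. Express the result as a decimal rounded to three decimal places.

⟨σ_z⟩ = |a|² - |b|² divided by |a|²+|b|², with a, b the |+z⟩, |-z⟩ amplitudes.
= (9 - 1)/10 = 8/10.
⟨S_z⟩ = (ħ/2)·⟨σ_z⟩.

0.800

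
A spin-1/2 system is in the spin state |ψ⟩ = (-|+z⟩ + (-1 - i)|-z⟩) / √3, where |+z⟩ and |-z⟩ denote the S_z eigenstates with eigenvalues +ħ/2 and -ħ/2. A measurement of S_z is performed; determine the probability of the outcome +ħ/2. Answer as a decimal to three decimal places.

The +ħ/2 outcome corresponds to |+z⟩. Its amplitude in |ψ⟩ is -1/√3.
P = |-1|² / 3 = 1/3.

0.333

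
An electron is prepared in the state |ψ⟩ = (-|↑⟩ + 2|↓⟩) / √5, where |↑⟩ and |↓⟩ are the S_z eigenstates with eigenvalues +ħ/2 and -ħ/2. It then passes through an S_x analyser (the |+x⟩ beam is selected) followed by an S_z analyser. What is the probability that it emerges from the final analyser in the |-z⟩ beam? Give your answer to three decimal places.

First analyser (S_x): P(|+x⟩) = |⟨+x|ψ⟩|² = 1/10.
After stage 1 the state is |+x⟩; P(|-z⟩) = |⟨-z|+x⟩|² = 1/2.
Joint probability = 1/10 × 1/2 = 0.050.

0.050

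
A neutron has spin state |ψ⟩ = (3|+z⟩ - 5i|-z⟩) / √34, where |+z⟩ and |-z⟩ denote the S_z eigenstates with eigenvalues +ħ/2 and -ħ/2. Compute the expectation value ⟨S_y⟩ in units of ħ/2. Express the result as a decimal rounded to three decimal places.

-0.882

⟨σ_y⟩ = 2 Im(a* b)/(|a|²+|b|²) with a = 3, b = -5i.
a* b = -15i, so ⟨σ_y⟩ = -30/34.
⟨S_y⟩ = (ħ/2)·⟨σ_y⟩.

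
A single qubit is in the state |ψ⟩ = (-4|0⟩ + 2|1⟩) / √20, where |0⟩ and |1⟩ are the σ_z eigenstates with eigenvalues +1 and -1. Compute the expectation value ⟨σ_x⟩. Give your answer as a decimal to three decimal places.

⟨σ_x⟩ = 2 Re(a* b)/(|a|²+|b|²) with a = -4, b = 2.
a* b = -8, so ⟨σ_x⟩ = -16/20.

-0.800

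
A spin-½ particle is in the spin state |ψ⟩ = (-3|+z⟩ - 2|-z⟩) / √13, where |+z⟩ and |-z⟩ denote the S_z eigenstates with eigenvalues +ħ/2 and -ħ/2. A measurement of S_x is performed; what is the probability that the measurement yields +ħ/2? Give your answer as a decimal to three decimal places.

0.962

|+x⟩ = (|+z⟩ + |-z⟩)/√2, so ⟨+x|ψ⟩ = (-5) / (√2·√13).
P = |-5|² / 26 = 25/26.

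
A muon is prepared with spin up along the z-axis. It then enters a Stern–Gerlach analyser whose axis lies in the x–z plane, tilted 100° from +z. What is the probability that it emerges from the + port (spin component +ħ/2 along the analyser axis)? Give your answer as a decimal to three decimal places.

0.413

For spin-½, the probability of finding spin-up along an axis at angle θ to the initial spin direction is cos²(θ/2); spin-down is sin²(θ/2).
θ = 100°, so P = cos²(50°) ≈ 0.413.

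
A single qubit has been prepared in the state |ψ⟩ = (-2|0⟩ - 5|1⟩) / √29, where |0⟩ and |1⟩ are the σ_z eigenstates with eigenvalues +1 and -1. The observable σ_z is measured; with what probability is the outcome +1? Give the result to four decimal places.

0.1379

The +1 outcome corresponds to |0⟩. Its amplitude in |ψ⟩ is -2/√29.
P = |-2|² / 29 = 4/29.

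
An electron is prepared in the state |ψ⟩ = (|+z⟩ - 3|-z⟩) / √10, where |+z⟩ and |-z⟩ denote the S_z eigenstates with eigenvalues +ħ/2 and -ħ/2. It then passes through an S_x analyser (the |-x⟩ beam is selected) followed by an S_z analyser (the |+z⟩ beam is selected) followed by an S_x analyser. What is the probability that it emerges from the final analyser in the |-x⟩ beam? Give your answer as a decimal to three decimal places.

0.200

First analyser (S_x): P(|-x⟩) = |⟨-x|ψ⟩|² = 16/20.
After stage 1 the state is |-x⟩; P(|+z⟩) = |⟨+z|-x⟩|² = 1/2.
After stage 2 the state is |+z⟩; P(|-x⟩) = |⟨-x|+z⟩|² = 1/2.
Joint probability = 16/20 × 1/2 × 1/2 = 0.200.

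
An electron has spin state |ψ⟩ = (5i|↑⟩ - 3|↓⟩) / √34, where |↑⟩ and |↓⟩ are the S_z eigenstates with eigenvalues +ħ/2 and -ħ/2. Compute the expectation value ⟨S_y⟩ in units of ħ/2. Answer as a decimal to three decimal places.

0.882

⟨σ_y⟩ = 2 Im(a* b)/(|a|²+|b|²) with a = 5i, b = -3.
a* b = 15i, so ⟨σ_y⟩ = 30/34.
⟨S_y⟩ = (ħ/2)·⟨σ_y⟩.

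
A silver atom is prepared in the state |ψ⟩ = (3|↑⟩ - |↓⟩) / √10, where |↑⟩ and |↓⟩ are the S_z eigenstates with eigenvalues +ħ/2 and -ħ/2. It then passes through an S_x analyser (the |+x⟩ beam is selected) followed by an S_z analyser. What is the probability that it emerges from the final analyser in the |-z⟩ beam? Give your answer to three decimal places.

0.100

First analyser (S_x): P(|+x⟩) = |⟨+x|ψ⟩|² = 4/20.
After stage 1 the state is |+x⟩; P(|-z⟩) = |⟨-z|+x⟩|² = 1/2.
Joint probability = 4/20 × 1/2 = 0.100.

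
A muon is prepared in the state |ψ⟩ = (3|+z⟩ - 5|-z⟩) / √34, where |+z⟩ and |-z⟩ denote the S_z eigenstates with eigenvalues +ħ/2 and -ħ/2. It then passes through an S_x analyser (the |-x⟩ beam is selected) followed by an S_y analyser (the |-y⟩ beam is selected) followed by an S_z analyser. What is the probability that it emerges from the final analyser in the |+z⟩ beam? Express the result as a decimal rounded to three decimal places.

First analyser (S_x): P(|-x⟩) = |⟨-x|ψ⟩|² = 64/68.
After stage 1 the state is |-x⟩; P(|-y⟩) = |⟨-y|-x⟩|² = 1/2.
After stage 2 the state is |-y⟩; P(|+z⟩) = |⟨+z|-y⟩|² = 1/2.
Joint probability = 64/68 × 1/2 × 1/2 = 0.235.

0.235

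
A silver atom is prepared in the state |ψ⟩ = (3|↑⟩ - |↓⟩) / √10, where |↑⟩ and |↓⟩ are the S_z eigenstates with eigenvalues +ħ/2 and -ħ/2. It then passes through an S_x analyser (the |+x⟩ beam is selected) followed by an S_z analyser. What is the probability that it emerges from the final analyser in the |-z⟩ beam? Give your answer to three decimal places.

0.100

First analyser (S_x): P(|+x⟩) = |⟨+x|ψ⟩|² = 4/20.
After stage 1 the state is |+x⟩; P(|-z⟩) = |⟨-z|+x⟩|² = 1/2.
Joint probability = 4/20 × 1/2 = 0.100.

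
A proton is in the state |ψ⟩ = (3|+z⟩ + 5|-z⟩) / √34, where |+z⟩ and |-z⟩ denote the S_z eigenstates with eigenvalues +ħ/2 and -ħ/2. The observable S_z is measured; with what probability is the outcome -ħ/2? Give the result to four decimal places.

The -ħ/2 outcome corresponds to |-z⟩. Its amplitude in |ψ⟩ is 5/√34.
P = |5|² / 34 = 25/34.

0.7353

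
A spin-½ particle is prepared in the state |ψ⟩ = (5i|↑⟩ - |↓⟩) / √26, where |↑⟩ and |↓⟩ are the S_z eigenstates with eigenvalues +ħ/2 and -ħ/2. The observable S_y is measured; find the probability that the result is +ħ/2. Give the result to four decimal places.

|+y⟩ = (|↑⟩ + i|↓⟩)/√2, so ⟨+y|ψ⟩ = (6i) / (√2·√26).
P = |6i|² / 52 = 36/52.

0.6923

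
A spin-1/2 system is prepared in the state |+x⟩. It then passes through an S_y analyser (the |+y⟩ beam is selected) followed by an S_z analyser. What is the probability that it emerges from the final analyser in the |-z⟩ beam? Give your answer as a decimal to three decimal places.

0.250

First analyser (S_y): from |+x⟩, P(|+y⟩) = 1/2.
After stage 1 the state is |+y⟩; P(|-z⟩) = |⟨-z|+y⟩|² = 1/2.
Joint probability = 1/2 × 1/2 = 0.250.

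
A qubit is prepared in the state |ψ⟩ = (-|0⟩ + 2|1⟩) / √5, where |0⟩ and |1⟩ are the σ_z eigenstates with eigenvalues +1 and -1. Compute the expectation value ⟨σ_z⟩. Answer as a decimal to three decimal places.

-0.600

⟨σ_z⟩ = |a|² - |b|² divided by |a|²+|b|², with a, b the |0⟩, |1⟩ amplitudes.
= (1 - 4)/5 = -3/5.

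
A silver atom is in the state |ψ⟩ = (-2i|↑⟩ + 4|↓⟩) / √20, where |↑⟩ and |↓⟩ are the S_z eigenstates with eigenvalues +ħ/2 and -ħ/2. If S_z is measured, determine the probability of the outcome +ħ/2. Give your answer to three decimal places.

0.200

The +ħ/2 outcome corresponds to |↑⟩. Its amplitude in |ψ⟩ is -2i/√20.
P = |-2i|² / 20 = 4/20.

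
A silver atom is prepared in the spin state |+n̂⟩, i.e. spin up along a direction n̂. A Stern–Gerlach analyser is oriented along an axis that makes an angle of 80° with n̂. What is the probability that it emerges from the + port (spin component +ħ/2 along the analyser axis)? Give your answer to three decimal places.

For spin-½, the probability of finding spin-up along an axis at angle θ to the initial spin direction is cos²(θ/2); spin-down is sin²(θ/2).
θ = 80°, so P = cos²(40°) ≈ 0.587.

0.587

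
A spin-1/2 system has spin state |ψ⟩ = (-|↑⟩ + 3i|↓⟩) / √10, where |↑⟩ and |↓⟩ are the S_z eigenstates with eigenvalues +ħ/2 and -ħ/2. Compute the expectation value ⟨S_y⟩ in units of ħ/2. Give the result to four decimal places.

-0.6000

⟨σ_y⟩ = 2 Im(a* b)/(|a|²+|b|²) with a = -1, b = 3i.
a* b = -3i, so ⟨σ_y⟩ = -6/10.
⟨S_y⟩ = (ħ/2)·⟨σ_y⟩.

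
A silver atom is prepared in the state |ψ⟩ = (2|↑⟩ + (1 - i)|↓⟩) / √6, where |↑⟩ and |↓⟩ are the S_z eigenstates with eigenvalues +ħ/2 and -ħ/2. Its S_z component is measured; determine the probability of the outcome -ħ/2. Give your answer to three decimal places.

0.333

The -ħ/2 outcome corresponds to |↓⟩. Its amplitude in |ψ⟩ is (1 - i)/√6.
P = |1 - i|² / 6 = 2/6.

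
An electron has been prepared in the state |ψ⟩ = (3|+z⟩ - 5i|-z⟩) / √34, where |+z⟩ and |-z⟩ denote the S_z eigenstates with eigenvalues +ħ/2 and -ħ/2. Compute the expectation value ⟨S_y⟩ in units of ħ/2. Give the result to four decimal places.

-0.8824

⟨σ_y⟩ = 2 Im(a* b)/(|a|²+|b|²) with a = 3, b = -5i.
a* b = -15i, so ⟨σ_y⟩ = -30/34.
⟨S_y⟩ = (ħ/2)·⟨σ_y⟩.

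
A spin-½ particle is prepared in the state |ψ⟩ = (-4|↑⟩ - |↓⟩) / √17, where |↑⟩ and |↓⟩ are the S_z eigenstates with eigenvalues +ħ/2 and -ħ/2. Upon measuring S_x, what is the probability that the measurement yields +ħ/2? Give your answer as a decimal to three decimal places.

0.735

|+x⟩ = (|↑⟩ + |↓⟩)/√2, so ⟨+x|ψ⟩ = (-5) / (√2·√17).
P = |-5|² / 34 = 25/34.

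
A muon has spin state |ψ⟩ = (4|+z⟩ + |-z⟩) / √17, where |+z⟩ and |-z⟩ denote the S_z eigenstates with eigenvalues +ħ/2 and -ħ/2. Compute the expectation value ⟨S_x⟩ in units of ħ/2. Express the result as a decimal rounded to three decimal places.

0.471

⟨σ_x⟩ = 2 Re(a* b)/(|a|²+|b|²) with a = 4, b = 1.
a* b = 4, so ⟨σ_x⟩ = 8/17.
⟨S_x⟩ = (ħ/2)·⟨σ_x⟩.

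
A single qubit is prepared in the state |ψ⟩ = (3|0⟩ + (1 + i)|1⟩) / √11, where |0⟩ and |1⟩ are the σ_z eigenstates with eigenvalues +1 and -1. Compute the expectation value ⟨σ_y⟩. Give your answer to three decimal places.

⟨σ_y⟩ = 2 Im(a* b)/(|a|²+|b|²) with a = 3, b = (1 + i).
a* b = (3 + 3i), so ⟨σ_y⟩ = 6/11.

0.545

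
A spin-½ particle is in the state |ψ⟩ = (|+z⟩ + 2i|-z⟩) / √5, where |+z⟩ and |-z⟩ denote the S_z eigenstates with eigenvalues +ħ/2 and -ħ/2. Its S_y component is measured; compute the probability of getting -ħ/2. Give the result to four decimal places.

|-y⟩ = (|+z⟩ - i|-z⟩)/√2, so ⟨-y|ψ⟩ = (-1) / (√2·√5).
P = |-1|² / 10 = 1/10.

0.1000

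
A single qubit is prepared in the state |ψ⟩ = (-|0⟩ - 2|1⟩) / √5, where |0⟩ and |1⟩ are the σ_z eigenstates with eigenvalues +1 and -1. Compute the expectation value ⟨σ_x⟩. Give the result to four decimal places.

⟨σ_x⟩ = 2 Re(a* b)/(|a|²+|b|²) with a = -1, b = -2.
a* b = 2, so ⟨σ_x⟩ = 4/5.

0.8000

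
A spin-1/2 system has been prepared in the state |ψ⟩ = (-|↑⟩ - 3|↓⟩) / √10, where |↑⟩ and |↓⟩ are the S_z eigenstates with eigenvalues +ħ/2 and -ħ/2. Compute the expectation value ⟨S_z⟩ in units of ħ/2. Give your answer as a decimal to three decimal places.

-0.800

⟨σ_z⟩ = |a|² - |b|² divided by |a|²+|b|², with a, b the |↑⟩, |↓⟩ amplitudes.
= (1 - 9)/10 = -8/10.
⟨S_z⟩ = (ħ/2)·⟨σ_z⟩.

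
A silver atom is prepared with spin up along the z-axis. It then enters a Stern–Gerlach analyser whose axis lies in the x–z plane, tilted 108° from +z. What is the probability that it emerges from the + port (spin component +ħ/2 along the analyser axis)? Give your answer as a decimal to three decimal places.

For spin-½, the probability of finding spin-up along an axis at angle θ to the initial spin direction is cos²(θ/2); spin-down is sin²(θ/2).
θ = 108°, so P = cos²(54°) ≈ 0.345.

0.345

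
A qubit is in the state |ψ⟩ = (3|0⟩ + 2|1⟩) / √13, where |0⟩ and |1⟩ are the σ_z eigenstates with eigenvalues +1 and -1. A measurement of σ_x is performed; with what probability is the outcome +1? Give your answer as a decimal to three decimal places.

|+x⟩ = (|0⟩ + |1⟩)/√2, so ⟨+x|ψ⟩ = (5) / (√2·√13).
P = |5|² / 26 = 25/26.

0.962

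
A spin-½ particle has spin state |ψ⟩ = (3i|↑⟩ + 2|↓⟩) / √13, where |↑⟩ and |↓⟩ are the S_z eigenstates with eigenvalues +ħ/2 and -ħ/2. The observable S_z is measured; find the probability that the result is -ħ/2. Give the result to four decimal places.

The -ħ/2 outcome corresponds to |↓⟩. Its amplitude in |ψ⟩ is 2/√13.
P = |2|² / 13 = 4/13.

0.3077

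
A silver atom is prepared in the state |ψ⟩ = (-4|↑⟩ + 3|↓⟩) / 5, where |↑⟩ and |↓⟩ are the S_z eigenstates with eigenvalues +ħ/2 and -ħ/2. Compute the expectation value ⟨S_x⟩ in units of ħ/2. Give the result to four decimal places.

-0.9600

⟨σ_x⟩ = 2 Re(a* b)/(|a|²+|b|²) with a = -4, b = 3.
a* b = -12, so ⟨σ_x⟩ = -24/25.
⟨S_x⟩ = (ħ/2)·⟨σ_x⟩.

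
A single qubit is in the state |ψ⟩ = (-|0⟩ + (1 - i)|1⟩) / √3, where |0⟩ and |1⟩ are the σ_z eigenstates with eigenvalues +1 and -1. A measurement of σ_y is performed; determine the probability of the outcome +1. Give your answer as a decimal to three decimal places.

0.833

|+y⟩ = (|0⟩ + i|1⟩)/√2, so ⟨+y|ψ⟩ = (-2 - i) / (√2·√3).
P = |-2 - i|² / 6 = 5/6.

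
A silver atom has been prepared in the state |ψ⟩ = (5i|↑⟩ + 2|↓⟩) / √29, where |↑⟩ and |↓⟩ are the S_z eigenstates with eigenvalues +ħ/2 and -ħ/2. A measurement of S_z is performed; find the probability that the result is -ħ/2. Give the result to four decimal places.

The -ħ/2 outcome corresponds to |↓⟩. Its amplitude in |ψ⟩ is 2/√29.
P = |2|² / 29 = 4/29.

0.1379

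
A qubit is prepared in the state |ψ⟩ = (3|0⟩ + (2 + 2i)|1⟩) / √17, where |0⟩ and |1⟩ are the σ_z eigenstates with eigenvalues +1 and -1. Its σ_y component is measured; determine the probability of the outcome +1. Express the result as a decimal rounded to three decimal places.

0.853

|+y⟩ = (|0⟩ + i|1⟩)/√2, so ⟨+y|ψ⟩ = (5 - 2i) / (√2·√17).
P = |5 - 2i|² / 34 = 29/34.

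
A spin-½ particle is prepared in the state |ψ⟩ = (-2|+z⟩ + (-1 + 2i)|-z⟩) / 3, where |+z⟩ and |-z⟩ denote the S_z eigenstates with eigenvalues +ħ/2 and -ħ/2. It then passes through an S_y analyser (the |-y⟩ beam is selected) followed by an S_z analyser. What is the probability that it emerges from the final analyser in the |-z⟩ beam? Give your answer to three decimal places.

First analyser (S_y): P(|-y⟩) = |⟨-y|ψ⟩|² = 17/18.
After stage 1 the state is |-y⟩; P(|-z⟩) = |⟨-z|-y⟩|² = 1/2.
Joint probability = 17/18 × 1/2 = 0.472.

0.472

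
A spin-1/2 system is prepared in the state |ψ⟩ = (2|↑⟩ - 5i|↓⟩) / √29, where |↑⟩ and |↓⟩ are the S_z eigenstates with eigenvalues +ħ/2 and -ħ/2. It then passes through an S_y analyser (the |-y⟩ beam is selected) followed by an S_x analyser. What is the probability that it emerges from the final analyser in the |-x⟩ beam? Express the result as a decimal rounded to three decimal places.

0.422

First analyser (S_y): P(|-y⟩) = |⟨-y|ψ⟩|² = 49/58.
After stage 1 the state is |-y⟩; P(|-x⟩) = |⟨-x|-y⟩|² = 1/2.
Joint probability = 49/58 × 1/2 = 0.422.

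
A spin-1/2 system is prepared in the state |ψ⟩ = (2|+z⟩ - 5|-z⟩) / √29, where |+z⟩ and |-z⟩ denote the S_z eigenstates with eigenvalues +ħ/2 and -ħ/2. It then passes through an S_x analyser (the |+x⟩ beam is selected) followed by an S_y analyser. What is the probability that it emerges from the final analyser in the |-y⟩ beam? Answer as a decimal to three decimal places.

First analyser (S_x): P(|+x⟩) = |⟨+x|ψ⟩|² = 9/58.
After stage 1 the state is |+x⟩; P(|-y⟩) = |⟨-y|+x⟩|² = 1/2.
Joint probability = 9/58 × 1/2 = 0.078.

0.078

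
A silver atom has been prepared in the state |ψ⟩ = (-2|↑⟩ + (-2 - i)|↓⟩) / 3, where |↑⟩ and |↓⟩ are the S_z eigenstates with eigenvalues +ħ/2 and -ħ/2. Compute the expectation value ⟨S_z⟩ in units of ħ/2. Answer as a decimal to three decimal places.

-0.111

⟨σ_z⟩ = |a|² - |b|² divided by |a|²+|b|², with a, b the |↑⟩, |↓⟩ amplitudes.
= (4 - 5)/9 = -1/9.
⟨S_z⟩ = (ħ/2)·⟨σ_z⟩.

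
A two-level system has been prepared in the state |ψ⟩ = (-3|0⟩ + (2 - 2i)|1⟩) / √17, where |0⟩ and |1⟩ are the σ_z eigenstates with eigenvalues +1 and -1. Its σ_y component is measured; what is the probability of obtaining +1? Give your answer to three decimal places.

0.853

|+y⟩ = (|0⟩ + i|1⟩)/√2, so ⟨+y|ψ⟩ = (-5 - 2i) / (√2·√17).
P = |-5 - 2i|² / 34 = 29/34.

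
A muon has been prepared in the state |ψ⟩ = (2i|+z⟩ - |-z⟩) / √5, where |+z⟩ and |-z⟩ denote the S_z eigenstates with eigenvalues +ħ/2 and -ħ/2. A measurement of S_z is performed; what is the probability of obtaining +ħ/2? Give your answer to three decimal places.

The +ħ/2 outcome corresponds to |+z⟩. Its amplitude in |ψ⟩ is 2i/√5.
P = |2i|² / 5 = 4/5.

0.800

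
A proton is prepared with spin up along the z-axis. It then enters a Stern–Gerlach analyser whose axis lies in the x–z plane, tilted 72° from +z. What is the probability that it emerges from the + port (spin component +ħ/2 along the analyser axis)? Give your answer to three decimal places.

For spin-½, the probability of finding spin-up along an axis at angle θ to the initial spin direction is cos²(θ/2); spin-down is sin²(θ/2).
θ = 72°, so P = cos²(36°) ≈ 0.655.

0.655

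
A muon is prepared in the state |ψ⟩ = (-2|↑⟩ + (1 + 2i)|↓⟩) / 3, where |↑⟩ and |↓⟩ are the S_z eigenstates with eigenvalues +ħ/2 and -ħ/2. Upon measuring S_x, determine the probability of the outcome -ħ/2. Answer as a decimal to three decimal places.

|-x⟩ = (|↑⟩ - |↓⟩)/√2, so ⟨-x|ψ⟩ = (-3 - 2i) / (√2·3).
P = |-3 - 2i|² / 18 = 13/18.

0.722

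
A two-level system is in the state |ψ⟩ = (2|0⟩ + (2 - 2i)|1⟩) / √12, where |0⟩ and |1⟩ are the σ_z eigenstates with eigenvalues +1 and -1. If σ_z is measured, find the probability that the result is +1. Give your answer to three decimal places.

0.333

The +1 outcome corresponds to |0⟩. Its amplitude in |ψ⟩ is 2/√12.
P = |2|² / 12 = 4/12.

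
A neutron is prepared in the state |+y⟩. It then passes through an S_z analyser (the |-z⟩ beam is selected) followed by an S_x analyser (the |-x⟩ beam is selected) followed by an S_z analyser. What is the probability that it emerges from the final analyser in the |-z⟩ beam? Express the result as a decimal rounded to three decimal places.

0.125

First analyser (S_z): from |+y⟩, P(|-z⟩) = 1/2.
After stage 1 the state is |-z⟩; P(|-x⟩) = |⟨-x|-z⟩|² = 1/2.
After stage 2 the state is |-x⟩; P(|-z⟩) = |⟨-z|-x⟩|² = 1/2.
Joint probability = 1/2 × 1/2 × 1/2 = 0.125.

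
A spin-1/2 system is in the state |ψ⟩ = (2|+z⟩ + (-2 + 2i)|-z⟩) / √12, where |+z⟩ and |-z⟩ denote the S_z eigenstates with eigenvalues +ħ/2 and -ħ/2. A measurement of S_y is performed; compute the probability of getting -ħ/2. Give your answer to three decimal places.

0.167

|-y⟩ = (|+z⟩ - i|-z⟩)/√2, so ⟨-y|ψ⟩ = (-2i) / (√2·√12).
P = |-2i|² / 24 = 4/24.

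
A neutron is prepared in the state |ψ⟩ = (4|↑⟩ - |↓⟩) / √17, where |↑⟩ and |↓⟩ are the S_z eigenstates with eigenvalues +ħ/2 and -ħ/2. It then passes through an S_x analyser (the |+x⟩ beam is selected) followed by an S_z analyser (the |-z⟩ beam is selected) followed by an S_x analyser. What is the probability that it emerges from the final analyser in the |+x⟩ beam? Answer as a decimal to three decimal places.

First analyser (S_x): P(|+x⟩) = |⟨+x|ψ⟩|² = 9/34.
After stage 1 the state is |+x⟩; P(|-z⟩) = |⟨-z|+x⟩|² = 1/2.
After stage 2 the state is |-z⟩; P(|+x⟩) = |⟨+x|-z⟩|² = 1/2.
Joint probability = 9/34 × 1/2 × 1/2 = 0.066.

0.066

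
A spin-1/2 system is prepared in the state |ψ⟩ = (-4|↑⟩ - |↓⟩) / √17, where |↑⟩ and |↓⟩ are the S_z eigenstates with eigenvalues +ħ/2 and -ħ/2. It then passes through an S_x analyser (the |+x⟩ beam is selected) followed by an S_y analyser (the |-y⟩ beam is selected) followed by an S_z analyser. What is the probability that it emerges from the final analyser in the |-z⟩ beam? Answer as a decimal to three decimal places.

0.184

First analyser (S_x): P(|+x⟩) = |⟨+x|ψ⟩|² = 25/34.
After stage 1 the state is |+x⟩; P(|-y⟩) = |⟨-y|+x⟩|² = 1/2.
After stage 2 the state is |-y⟩; P(|-z⟩) = |⟨-z|-y⟩|² = 1/2.
Joint probability = 25/34 × 1/2 × 1/2 = 0.184.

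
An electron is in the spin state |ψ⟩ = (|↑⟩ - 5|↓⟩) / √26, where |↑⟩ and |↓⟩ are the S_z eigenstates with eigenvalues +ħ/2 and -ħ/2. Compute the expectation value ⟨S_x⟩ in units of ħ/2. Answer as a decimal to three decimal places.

⟨σ_x⟩ = 2 Re(a* b)/(|a|²+|b|²) with a = 1, b = -5.
a* b = -5, so ⟨σ_x⟩ = -10/26.
⟨S_x⟩ = (ħ/2)·⟨σ_x⟩.

-0.385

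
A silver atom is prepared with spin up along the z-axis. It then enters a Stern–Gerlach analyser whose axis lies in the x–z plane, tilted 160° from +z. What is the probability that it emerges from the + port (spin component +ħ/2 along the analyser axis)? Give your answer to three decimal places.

For spin-½, the probability of finding spin-up along an axis at angle θ to the initial spin direction is cos²(θ/2); spin-down is sin²(θ/2).
θ = 160°, so P = cos²(80°) ≈ 0.030.

0.030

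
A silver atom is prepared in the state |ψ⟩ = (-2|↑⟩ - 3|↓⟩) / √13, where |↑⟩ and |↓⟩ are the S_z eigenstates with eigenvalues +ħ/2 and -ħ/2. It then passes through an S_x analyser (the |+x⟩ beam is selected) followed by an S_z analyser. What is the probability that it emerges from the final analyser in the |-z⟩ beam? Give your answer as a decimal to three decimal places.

0.481

First analyser (S_x): P(|+x⟩) = |⟨+x|ψ⟩|² = 25/26.
After stage 1 the state is |+x⟩; P(|-z⟩) = |⟨-z|+x⟩|² = 1/2.
Joint probability = 25/26 × 1/2 = 0.481.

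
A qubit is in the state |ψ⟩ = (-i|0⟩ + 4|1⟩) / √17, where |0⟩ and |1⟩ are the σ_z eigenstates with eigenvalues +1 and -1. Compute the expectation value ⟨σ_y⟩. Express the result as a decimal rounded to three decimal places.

⟨σ_y⟩ = 2 Im(a* b)/(|a|²+|b|²) with a = -i, b = 4.
a* b = 4i, so ⟨σ_y⟩ = 8/17.

0.471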